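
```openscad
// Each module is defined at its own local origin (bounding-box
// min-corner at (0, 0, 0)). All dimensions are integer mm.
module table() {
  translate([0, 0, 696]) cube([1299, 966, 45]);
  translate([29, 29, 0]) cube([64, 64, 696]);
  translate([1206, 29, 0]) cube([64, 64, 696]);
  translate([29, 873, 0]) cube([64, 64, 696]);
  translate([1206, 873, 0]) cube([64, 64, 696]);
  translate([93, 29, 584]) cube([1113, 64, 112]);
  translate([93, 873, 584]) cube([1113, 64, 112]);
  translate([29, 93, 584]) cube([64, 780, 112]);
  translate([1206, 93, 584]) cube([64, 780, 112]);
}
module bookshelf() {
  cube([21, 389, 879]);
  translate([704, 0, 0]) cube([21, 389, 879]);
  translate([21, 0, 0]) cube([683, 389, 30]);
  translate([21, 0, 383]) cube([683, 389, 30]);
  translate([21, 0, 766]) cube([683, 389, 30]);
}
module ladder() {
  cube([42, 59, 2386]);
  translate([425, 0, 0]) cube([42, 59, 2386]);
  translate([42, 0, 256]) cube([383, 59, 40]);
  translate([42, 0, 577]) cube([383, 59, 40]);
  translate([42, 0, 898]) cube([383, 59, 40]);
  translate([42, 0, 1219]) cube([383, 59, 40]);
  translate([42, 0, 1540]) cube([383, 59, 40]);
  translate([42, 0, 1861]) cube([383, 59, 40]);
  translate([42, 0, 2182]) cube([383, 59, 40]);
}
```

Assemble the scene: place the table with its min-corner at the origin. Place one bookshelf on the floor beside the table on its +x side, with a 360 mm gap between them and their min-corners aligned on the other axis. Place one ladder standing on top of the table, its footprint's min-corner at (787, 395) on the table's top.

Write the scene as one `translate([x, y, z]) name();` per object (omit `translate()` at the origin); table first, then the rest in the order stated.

table();
translate([1659, 0, 0]) bookshelf();
translate([787, 395, 741]) ladder();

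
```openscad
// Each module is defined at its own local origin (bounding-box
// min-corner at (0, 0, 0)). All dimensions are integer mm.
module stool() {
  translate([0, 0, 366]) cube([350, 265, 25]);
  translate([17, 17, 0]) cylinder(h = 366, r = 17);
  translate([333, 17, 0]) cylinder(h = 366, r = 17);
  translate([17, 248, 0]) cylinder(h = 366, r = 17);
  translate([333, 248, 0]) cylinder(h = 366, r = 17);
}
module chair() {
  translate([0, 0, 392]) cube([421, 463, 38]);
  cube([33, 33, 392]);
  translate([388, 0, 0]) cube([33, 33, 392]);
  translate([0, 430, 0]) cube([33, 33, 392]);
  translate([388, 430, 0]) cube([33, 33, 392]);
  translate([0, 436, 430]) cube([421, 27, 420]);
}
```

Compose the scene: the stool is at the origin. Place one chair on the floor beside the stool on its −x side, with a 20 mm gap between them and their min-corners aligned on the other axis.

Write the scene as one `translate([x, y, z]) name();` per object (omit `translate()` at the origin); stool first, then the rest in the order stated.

stool();
translate([-441, 0, 0]) chair();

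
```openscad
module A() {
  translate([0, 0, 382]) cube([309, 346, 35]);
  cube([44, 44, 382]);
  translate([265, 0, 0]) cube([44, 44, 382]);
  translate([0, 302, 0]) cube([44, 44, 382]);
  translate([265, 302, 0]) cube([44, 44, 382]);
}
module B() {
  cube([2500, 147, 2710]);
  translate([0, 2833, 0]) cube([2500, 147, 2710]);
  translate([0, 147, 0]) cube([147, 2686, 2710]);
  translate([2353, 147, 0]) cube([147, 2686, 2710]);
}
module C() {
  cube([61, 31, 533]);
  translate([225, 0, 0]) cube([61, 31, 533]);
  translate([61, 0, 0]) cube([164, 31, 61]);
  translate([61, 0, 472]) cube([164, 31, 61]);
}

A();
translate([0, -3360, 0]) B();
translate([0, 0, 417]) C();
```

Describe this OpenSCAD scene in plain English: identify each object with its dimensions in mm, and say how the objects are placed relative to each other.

A is a four-legged stool. The seat is a 309×346×35 mm slab whose top surface is at z = 417 mm; four square legs, each 44×44 mm in cross-section, run from the floor (z = 0) to the underside of the seat, each flush with a corner of the seat.

B is a box-shaped house frame (walls only): outside footprint 2500×2980 mm, wall height 2710 mm, wall thickness 147 mm. The two y-facing walls run the full x-width; the two x-facing walls fit between the inner faces of the y-facing walls.

C is a rectangular picture frame lying in the x–z plane (depth along y). The opening is 164 mm wide (x) by 411 mm tall (z), surrounded by a border 61 mm wide on all four sides. The frame is 31 mm deep and is made of two full-height vertical stiles with two horizontal rails fitted between them.

The house frame is on the floor beside the stool on its −y side. The picture frame is on top of the stool.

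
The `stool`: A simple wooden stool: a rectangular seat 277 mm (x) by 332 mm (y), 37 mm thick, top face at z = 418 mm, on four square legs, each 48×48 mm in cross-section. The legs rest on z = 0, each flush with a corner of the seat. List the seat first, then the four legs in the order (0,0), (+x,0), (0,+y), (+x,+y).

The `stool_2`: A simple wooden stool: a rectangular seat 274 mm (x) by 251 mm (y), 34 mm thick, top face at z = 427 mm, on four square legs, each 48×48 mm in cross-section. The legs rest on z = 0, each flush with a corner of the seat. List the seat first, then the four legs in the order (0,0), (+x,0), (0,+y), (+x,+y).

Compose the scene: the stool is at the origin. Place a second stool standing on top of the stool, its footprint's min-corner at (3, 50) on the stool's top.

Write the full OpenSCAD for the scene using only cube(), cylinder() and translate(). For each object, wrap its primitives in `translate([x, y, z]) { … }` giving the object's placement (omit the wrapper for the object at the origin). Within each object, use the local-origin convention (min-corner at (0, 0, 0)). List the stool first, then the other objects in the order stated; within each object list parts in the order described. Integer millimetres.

translate([0, 0, 381]) cube([277, 332, 37]);
cube([48, 48, 381]);
translate([229, 0, 0]) cube([48, 48, 381]);
translate([0, 284, 0]) cube([48, 48, 381]);
translate([229, 284, 0]) cube([48, 48, 381]);
translate([3, 50, 418]) {
  translate([0, 0, 393]) cube([274, 251, 34]);
  cube([48, 48, 393]);
  translate([226, 0, 0]) cube([48, 48, 393]);
  translate([0, 203, 0]) cube([48, 48, 393]);
  translate([226, 203, 0]) cube([48, 48, 393]);
}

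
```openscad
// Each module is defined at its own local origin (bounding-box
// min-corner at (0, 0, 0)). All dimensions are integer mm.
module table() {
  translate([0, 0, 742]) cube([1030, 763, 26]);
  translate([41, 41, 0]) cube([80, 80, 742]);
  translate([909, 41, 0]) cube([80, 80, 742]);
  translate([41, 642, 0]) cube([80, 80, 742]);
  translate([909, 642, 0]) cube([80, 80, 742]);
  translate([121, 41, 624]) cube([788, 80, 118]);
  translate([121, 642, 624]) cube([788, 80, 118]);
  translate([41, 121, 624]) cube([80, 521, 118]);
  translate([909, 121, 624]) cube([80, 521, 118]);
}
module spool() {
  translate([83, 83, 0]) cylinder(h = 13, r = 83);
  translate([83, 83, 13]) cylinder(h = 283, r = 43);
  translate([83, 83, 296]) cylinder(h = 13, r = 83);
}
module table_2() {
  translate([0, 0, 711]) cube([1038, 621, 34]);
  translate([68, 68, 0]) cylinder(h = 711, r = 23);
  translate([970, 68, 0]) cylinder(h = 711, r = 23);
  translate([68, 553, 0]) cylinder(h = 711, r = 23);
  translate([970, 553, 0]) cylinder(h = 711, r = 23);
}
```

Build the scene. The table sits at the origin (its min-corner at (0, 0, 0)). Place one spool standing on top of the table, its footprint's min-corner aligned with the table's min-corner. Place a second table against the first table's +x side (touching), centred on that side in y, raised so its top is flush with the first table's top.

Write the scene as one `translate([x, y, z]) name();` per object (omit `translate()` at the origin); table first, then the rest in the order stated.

table();
translate([0, 0, 768]) spool();
translate([1030, 71, 23]) table_2();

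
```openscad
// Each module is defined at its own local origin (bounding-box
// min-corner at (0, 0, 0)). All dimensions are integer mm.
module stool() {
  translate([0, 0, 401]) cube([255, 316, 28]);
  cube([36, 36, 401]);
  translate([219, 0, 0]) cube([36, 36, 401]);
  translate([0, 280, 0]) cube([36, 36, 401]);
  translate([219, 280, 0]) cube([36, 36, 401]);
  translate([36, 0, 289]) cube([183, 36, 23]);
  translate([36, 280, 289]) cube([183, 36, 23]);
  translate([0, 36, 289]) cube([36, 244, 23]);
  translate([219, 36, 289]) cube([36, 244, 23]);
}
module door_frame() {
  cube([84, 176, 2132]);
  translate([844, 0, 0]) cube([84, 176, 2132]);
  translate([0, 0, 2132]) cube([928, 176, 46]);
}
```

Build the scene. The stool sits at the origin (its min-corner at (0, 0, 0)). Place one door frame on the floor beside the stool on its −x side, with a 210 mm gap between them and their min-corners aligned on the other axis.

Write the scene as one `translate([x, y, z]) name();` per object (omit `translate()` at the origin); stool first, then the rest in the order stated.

stool();
translate([-1138, 0, 0]) door_frame();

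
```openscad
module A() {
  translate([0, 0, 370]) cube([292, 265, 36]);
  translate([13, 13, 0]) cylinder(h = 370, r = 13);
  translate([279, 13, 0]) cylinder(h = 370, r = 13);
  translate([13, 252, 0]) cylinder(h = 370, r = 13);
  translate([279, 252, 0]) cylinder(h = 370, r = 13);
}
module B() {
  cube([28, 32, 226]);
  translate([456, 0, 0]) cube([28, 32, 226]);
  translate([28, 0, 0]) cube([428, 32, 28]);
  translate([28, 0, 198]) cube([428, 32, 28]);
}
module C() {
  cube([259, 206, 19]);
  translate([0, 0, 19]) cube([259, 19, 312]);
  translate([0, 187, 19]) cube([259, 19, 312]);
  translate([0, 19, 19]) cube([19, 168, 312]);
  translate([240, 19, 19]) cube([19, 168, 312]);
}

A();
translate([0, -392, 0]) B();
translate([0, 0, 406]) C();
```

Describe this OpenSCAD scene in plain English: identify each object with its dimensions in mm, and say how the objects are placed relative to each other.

A is a four-legged stool. The seat is a 292×265×36 mm slab whose top surface is at z = 406 mm; four round legs, each 26 mm in diameter, run from the floor (z = 0) to the underside of the seat, each leg's axis is inset half a diameter from the nearest pair of seat edges (so the leg's bounding box is flush with the corner).

B is a picture frame with a 428×170 mm rectangular opening (x by z) and a uniform 28 mm border on every side. Frame depth is 32 mm along y. It is built from two vertical stiles running the full outside height and two horizontal rails spanning the gap between the stiles.

C is an open storage box with external size 259×206×331 mm and wall thickness 19 mm (the base is also 19 mm thick). The base covers the whole footprint; the four walls stand on the base, with the y-facing walls full-width and the x-facing walls fitting between their inner faces.

The picture frame is on the floor beside the stool on its −y side. The open box is on top of the stool.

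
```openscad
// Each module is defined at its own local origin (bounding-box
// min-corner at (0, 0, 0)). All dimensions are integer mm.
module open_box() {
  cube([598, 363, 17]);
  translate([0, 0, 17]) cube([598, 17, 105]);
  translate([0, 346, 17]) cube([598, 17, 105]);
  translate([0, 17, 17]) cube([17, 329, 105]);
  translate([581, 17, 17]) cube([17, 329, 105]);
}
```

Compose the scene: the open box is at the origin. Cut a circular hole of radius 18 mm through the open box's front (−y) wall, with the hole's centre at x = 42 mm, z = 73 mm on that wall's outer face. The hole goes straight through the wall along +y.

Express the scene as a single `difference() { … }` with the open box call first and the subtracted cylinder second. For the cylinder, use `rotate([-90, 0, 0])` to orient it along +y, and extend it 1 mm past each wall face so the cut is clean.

difference() {
  open_box();
  translate([42, -1, 73]) rotate([-90, 0, 0]) cylinder(h = 19, r = 18);
}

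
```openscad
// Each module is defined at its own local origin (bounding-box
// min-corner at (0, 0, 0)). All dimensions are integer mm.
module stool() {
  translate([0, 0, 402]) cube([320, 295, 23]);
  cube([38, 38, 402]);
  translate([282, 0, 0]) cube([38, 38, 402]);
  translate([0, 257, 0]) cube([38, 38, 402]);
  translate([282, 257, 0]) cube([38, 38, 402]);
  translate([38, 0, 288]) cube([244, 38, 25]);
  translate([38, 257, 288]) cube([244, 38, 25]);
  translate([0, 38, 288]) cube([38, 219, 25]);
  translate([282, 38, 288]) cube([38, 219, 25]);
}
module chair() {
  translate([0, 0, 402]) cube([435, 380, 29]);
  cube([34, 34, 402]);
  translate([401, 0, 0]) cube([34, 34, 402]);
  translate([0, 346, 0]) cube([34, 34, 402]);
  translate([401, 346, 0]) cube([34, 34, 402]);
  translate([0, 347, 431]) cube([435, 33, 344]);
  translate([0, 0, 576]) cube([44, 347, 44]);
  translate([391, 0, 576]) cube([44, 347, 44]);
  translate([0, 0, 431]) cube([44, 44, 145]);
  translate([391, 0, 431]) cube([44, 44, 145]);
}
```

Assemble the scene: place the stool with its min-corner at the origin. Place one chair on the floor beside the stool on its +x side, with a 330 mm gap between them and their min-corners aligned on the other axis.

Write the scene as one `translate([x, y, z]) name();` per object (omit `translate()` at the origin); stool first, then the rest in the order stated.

stool();
translate([650, 0, 0]) chair();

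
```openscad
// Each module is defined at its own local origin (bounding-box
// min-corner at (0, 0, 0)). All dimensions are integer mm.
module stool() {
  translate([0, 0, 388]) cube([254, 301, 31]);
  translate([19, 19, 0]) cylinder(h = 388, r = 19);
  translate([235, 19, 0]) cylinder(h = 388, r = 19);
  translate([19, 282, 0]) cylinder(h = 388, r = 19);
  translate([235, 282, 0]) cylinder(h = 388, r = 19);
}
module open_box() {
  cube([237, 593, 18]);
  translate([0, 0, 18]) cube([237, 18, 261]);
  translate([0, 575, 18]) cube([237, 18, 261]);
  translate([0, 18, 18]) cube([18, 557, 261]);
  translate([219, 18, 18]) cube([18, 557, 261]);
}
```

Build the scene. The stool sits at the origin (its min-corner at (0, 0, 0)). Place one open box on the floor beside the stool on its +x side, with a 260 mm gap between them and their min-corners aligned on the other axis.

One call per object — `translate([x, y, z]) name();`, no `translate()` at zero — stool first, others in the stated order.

stool();
translate([514, 0, 0]) open_box();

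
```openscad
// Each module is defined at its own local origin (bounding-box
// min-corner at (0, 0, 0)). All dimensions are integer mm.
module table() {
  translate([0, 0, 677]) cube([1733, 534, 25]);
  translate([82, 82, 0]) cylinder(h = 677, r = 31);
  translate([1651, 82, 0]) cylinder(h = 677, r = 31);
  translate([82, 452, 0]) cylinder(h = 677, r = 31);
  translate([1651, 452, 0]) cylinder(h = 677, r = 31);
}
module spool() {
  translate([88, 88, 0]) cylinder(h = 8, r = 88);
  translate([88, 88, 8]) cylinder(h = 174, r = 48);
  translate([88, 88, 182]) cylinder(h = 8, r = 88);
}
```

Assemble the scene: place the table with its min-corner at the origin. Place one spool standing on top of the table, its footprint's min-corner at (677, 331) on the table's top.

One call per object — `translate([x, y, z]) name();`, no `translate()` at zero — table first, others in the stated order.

table();
translate([677, 331, 702]) spool();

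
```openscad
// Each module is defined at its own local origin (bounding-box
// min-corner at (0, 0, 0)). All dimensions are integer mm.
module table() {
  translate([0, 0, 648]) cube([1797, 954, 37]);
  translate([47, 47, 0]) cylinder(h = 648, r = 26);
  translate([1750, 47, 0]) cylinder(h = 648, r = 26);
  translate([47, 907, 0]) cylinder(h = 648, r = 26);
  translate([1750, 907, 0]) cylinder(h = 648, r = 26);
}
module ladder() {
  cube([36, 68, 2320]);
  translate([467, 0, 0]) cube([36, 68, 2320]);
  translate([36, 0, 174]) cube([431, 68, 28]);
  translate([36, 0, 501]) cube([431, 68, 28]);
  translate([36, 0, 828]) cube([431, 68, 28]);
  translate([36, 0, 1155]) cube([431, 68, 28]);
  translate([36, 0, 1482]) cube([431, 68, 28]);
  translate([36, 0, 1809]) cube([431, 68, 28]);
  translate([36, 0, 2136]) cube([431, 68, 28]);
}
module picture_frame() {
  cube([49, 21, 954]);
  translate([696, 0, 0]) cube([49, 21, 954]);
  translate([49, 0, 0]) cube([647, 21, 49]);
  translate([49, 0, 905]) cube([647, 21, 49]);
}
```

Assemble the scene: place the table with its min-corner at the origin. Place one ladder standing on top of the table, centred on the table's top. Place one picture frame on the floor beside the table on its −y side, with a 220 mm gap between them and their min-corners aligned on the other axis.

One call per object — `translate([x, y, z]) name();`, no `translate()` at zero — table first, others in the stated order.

table();
translate([647, 443, 685]) ladder();
translate([0, -241, 0]) picture_frame();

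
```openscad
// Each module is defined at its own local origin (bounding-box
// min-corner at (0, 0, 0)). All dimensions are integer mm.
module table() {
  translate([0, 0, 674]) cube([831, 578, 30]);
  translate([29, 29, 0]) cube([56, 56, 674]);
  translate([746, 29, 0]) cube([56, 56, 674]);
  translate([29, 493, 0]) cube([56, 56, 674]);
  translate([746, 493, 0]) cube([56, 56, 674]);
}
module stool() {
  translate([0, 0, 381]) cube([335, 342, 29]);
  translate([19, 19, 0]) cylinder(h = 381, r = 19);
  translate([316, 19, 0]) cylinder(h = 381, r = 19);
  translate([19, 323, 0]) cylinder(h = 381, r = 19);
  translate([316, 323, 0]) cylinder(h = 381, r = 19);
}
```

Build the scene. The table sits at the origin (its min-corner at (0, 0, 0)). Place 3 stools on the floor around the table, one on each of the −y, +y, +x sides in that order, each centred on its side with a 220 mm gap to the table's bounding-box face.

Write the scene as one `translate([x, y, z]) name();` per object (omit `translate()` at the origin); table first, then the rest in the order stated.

table();
translate([248, -562, 0]) stool();
translate([248, 798, 0]) stool();
translate([1051, 118, 0]) stool();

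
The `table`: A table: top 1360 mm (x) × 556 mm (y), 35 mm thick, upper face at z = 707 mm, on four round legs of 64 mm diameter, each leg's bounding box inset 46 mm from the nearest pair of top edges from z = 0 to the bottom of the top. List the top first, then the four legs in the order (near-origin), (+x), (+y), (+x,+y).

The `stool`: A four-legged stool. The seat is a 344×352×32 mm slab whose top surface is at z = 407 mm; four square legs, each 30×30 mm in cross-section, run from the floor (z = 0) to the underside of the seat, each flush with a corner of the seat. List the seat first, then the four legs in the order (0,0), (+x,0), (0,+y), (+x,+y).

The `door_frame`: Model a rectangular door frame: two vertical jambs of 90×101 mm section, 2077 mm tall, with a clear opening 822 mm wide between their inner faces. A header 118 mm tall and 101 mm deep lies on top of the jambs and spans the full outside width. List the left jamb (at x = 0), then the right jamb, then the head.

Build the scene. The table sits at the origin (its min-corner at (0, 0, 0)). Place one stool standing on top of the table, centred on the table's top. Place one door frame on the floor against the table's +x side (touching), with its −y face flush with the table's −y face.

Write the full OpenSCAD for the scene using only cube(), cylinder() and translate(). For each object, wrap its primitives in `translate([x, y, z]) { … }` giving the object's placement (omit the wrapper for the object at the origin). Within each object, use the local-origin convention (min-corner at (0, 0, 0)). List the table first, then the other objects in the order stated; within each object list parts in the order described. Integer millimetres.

translate([0, 0, 672]) cube([1360, 556, 35]);
translate([78, 78, 0]) cylinder(h = 672, r = 32);
translate([1282, 78, 0]) cylinder(h = 672, r = 32);
translate([78, 478, 0]) cylinder(h = 672, r = 32);
translate([1282, 478, 0]) cylinder(h = 672, r = 32);
translate([508, 102, 707]) {
  translate([0, 0, 375]) cube([344, 352, 32]);
  cube([30, 30, 375]);
  translate([314, 0, 0]) cube([30, 30, 375]);
  translate([0, 322, 0]) cube([30, 30, 375]);
  translate([314, 322, 0]) cube([30, 30, 375]);
}
translate([1360, 0, 0]) {
  cube([90, 101, 2077]);
  translate([912, 0, 0]) cube([90, 101, 2077]);
  translate([0, 0, 2077]) cube([1002, 101, 118]);
}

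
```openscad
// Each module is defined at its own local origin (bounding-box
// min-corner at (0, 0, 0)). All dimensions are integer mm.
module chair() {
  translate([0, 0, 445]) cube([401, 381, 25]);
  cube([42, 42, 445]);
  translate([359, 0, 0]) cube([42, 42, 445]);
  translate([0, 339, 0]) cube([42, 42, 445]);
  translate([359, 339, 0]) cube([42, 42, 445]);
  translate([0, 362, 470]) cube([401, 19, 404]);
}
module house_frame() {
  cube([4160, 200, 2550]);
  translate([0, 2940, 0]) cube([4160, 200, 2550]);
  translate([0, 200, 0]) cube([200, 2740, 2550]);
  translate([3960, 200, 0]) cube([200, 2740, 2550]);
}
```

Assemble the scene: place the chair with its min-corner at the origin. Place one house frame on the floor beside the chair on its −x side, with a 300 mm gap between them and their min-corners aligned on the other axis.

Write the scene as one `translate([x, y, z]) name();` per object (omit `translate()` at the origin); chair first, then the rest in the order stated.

chair();
translate([-4460, 0, 0]) house_frame();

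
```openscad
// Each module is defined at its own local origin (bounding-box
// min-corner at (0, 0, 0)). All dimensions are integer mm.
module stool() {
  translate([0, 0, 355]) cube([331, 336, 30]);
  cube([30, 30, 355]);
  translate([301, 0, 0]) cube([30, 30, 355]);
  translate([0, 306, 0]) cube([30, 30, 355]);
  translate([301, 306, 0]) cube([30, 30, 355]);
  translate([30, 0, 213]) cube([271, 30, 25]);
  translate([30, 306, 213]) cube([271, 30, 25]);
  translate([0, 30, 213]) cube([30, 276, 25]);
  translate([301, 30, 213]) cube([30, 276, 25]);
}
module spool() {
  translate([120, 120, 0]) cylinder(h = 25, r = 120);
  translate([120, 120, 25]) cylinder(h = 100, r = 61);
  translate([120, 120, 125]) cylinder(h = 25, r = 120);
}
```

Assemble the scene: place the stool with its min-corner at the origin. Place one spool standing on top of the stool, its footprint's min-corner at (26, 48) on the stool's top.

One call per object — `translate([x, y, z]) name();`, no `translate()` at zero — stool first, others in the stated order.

stool();
translate([26, 48, 385]) spool();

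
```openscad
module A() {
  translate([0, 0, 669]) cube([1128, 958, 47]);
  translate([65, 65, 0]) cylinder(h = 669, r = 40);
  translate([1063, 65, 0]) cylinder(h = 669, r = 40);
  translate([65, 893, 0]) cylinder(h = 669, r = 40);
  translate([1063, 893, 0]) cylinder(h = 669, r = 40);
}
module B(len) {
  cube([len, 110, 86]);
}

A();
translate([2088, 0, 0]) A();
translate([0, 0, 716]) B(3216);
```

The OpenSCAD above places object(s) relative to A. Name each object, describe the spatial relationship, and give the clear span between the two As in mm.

A is a table. B is a beam. A beam spans the tops of two tables. The clear span between the two tables is 960 mm.

Second table starts at x = 2088; first ends at x = 1128; clear span = 2088 − 1128 = 960 mm.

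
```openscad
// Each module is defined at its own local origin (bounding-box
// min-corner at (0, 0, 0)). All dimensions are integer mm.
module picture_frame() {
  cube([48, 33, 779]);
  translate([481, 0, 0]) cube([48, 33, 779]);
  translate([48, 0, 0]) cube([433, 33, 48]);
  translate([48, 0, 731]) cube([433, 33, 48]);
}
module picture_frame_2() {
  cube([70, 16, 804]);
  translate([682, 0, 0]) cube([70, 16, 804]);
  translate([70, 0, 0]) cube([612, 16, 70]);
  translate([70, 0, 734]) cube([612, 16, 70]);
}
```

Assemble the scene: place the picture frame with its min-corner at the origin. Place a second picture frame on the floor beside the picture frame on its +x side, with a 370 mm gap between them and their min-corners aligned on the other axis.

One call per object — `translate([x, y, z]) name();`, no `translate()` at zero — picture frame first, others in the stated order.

picture_frame();
translate([899, 0, 0]) picture_frame_2();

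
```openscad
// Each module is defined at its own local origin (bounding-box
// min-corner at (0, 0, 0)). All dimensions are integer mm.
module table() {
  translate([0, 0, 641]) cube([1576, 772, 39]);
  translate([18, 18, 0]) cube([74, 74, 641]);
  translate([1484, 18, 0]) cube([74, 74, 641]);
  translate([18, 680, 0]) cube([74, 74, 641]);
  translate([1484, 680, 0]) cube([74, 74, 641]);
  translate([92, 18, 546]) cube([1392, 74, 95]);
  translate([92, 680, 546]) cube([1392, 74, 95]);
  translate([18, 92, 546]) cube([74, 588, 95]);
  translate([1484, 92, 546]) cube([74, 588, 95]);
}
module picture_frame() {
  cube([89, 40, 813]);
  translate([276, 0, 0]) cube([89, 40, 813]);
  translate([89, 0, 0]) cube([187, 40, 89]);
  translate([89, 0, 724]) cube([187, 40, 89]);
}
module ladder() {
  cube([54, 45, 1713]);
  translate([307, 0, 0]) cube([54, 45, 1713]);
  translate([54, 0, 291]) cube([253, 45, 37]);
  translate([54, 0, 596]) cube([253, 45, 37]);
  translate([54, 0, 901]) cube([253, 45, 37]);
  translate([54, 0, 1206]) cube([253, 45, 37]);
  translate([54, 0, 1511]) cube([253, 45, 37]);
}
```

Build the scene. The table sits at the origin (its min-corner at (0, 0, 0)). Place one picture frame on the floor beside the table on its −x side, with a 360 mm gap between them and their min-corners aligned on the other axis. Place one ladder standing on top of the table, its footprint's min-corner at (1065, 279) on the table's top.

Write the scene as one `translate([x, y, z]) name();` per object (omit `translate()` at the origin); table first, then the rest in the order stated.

table();
translate([-725, 0, 0]) picture_frame();
translate([1065, 279, 680]) ladder();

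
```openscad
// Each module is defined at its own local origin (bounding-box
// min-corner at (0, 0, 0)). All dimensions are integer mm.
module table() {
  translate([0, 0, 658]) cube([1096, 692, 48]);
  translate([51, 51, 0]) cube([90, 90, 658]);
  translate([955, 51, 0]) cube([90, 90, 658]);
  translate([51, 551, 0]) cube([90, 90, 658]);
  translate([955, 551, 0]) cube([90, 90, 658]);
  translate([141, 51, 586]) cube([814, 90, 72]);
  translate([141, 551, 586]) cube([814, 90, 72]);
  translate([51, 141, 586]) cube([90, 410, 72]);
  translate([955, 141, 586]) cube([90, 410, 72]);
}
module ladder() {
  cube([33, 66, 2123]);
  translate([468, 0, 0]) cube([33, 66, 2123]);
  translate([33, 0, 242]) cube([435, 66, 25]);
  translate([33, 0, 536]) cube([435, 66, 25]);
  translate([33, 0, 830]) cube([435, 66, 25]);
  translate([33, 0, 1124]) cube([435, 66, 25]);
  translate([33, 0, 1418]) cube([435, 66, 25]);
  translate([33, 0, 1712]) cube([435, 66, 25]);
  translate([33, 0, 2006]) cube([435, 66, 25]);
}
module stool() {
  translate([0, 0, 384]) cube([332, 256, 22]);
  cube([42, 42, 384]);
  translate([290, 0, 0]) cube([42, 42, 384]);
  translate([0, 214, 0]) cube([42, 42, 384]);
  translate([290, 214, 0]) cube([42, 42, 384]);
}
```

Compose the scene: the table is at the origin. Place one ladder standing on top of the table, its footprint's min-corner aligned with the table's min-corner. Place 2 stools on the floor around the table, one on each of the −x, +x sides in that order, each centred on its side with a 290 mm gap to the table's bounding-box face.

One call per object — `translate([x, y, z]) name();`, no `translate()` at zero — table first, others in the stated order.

table();
translate([0, 0, 706]) ladder();
translate([-622, 218, 0]) stool();
translate([1386, 218, 0]) stool();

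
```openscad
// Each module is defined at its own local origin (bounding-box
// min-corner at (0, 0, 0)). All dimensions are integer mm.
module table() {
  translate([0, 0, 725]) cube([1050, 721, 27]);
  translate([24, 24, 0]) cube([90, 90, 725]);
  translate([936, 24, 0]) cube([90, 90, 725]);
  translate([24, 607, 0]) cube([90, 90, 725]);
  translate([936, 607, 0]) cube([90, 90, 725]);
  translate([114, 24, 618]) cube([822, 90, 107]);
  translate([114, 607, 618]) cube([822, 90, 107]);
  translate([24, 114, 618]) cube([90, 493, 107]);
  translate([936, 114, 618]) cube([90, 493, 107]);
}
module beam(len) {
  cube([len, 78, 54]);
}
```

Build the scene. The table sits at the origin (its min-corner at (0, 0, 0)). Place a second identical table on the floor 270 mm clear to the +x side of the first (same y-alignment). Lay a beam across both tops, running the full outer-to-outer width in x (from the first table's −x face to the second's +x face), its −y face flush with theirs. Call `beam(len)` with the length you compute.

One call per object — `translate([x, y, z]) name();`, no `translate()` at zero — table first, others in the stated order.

table();
translate([1320, 0, 0]) table();
translate([0, 0, 752]) beam(2370);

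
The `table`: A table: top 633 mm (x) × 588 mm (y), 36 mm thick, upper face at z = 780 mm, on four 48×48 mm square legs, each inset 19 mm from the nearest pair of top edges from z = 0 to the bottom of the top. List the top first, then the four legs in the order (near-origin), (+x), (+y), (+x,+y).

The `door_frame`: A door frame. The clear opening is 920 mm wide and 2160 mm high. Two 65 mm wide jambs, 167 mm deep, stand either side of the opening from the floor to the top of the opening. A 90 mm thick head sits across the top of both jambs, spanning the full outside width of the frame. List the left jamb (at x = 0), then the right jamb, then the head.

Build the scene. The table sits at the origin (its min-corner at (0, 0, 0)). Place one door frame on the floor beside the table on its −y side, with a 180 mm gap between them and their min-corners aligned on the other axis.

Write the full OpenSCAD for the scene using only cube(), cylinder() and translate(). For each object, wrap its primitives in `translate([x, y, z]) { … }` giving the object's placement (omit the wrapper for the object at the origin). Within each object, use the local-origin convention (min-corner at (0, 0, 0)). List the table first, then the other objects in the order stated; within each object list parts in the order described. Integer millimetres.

translate([0, 0, 744]) cube([633, 588, 36]);
translate([19, 19, 0]) cube([48, 48, 744]);
translate([566, 19, 0]) cube([48, 48, 744]);
translate([19, 521, 0]) cube([48, 48, 744]);
translate([566, 521, 0]) cube([48, 48, 744]);
translate([0, -347, 0]) {
  cube([65, 167, 2160]);
  translate([985, 0, 0]) cube([65, 167, 2160]);
  translate([0, 0, 2160]) cube([1050, 167, 90]);
}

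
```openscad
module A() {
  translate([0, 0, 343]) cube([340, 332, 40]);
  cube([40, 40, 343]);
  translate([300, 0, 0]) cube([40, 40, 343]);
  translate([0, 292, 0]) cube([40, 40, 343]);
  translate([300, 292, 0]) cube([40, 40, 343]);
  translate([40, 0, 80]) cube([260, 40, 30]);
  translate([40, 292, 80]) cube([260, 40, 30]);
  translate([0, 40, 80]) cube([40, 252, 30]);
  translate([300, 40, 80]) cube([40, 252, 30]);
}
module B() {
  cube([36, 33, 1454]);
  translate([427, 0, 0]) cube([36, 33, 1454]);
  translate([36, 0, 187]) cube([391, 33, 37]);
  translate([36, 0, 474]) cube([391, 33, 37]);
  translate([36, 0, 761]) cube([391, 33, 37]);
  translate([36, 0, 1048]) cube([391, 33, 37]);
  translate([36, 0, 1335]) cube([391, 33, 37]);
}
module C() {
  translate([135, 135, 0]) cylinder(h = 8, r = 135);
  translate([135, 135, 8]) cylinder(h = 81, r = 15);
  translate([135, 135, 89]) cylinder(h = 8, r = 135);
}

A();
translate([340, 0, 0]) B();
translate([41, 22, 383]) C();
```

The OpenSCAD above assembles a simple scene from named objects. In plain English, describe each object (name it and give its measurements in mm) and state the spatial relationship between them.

A is a simple wooden stool: a rectangular seat 340 mm (x) by 332 mm (y), 40 mm thick, top face at z = 383 mm, on four square legs, each 40×40 mm in cross-section. The legs rest on z = 0, each flush with a corner of the seat. Four stretchers, 40 mm wide and 30 mm tall, connect adjacent legs with their undersides at z = 80 mm, each running between the inner faces of the legs it joins and aligned with the legs' outer faces on the other axis.

B is a wooden ladder with two side rails of 36×33 mm section and 1454 mm height, set 463 mm apart overall. Between them run 5 rectangular rungs (33 mm deep, 37 mm thick), front faces flush with the rails' −y face. The bottom of the first rung is 187 mm above the floor and each subsequent rung is 287 mm higher than the one below.

C is a spool: two coaxial disc flanges of radius 135 mm and thickness 8 mm, joined by a core cylinder of radius 15 mm and height 81 mm. The lower flange rests on z = 0 and the three cylinders share a vertical axis.

The ladder is against the stool's +x side, with their −y faces flush. The spool is on top of the stool.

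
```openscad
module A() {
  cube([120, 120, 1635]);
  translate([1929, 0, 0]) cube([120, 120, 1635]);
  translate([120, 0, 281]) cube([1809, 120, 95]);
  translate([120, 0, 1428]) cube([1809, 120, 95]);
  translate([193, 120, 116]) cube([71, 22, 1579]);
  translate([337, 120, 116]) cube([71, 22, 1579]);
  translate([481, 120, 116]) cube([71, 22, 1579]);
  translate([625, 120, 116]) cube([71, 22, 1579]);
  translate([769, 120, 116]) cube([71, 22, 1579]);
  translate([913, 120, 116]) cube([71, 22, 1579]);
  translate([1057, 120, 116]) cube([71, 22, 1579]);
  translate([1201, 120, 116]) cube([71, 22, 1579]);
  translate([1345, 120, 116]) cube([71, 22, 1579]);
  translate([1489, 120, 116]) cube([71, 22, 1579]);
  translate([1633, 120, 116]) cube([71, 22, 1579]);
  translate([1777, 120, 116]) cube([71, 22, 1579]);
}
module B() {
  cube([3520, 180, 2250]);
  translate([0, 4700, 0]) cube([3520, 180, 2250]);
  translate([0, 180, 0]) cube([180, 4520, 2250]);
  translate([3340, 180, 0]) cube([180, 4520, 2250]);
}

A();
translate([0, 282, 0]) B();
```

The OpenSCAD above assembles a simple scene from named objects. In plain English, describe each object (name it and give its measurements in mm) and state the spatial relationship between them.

A is a fence section. Two 120×120 mm posts, 1635 mm tall, stand on the floor with a clear span of 1809 mm between their inner faces. Two horizontal rails of 120×95 mm section span the gap between the posts with their undersides at z = 281 mm and z = 1428 mm, flush with the posts' −y face. 12 pickets, each 71 mm wide, 22 mm thick and 1579 mm tall, are fixed to the +y face of the rails with their bottoms at z = 116 mm, evenly spaced across the span with equal gaps (rounded down to the nearest mm) at the −x end and between each pair — any rounding remainder accumulates at the +x end.

B is the wall frame of a small rectangular building: four walls, each 2250 mm tall and 180 mm thick, enclosing a footprint 3520 mm (x) by 4880 mm (y) outside-to-outside, with no floor or roof. The front and back walls (the −y and +y sides) span the full width; the two side walls fit between them.

The house frame is on the floor beside the fence section on its +y side.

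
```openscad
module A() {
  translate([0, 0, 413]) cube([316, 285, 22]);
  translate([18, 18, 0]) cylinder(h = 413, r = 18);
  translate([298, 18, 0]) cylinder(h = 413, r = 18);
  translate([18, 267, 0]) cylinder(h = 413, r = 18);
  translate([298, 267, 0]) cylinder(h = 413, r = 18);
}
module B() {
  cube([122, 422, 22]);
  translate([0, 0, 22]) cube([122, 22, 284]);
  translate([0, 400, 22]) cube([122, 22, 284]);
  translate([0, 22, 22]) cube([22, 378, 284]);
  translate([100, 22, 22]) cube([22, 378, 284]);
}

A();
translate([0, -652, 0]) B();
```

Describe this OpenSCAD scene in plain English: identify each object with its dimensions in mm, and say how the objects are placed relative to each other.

A is a four-legged stool. The seat is a 316×285×22 mm slab whose top surface is at z = 435 mm; four round legs, each 36 mm in diameter, run from the floor (z = 0) to the underside of the seat, each leg's axis is inset half a diameter from the nearest pair of seat edges (so the leg's bounding box is flush with the corner).

B is an open-topped rectangular box: outside dimensions 122×422×306 mm, with a uniform wall and base thickness of 22 mm. The base is a full 122×422 slab on the floor; four walls sit on top of the base. The front and back walls (the −y and +y sides) span the full width; the two side walls fit between them.

The open box is on the floor beside the stool on its −y side.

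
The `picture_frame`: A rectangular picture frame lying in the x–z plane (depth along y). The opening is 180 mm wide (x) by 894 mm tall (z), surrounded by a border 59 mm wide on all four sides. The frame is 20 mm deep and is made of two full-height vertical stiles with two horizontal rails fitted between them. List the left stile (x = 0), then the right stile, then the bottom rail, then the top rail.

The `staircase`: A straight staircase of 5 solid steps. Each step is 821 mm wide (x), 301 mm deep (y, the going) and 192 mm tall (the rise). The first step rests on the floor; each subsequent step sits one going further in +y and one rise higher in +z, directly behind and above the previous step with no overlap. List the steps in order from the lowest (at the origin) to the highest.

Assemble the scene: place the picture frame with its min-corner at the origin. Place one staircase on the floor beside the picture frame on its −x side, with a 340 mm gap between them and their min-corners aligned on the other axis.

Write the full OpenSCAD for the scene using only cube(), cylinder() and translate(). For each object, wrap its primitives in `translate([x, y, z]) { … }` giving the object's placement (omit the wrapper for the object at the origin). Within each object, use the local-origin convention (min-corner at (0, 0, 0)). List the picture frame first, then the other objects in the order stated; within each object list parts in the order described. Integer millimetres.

cube([59, 20, 1012]);
translate([239, 0, 0]) cube([59, 20, 1012]);
translate([59, 0, 0]) cube([180, 20, 59]);
translate([59, 0, 953]) cube([180, 20, 59]);
translate([-1161, 0, 0]) {
  cube([821, 301, 192]);
  translate([0, 301, 192]) cube([821, 301, 192]);
  translate([0, 602, 384]) cube([821, 301, 192]);
  translate([0, 903, 576]) cube([821, 301, 192]);
  translate([0, 1204, 768]) cube([821, 301, 192]);
}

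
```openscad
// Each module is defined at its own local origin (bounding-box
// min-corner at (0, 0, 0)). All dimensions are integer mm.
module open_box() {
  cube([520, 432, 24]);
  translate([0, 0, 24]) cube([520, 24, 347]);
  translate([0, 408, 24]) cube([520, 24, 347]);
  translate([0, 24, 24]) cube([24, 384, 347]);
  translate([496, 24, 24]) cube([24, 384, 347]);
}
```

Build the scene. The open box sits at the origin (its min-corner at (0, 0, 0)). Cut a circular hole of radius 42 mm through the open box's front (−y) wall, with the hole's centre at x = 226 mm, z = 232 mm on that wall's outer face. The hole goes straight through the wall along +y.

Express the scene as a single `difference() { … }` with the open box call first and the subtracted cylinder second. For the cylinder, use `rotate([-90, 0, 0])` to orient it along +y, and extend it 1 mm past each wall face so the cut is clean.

difference() {
  open_box();
  translate([226, -1, 232]) rotate([-90, 0, 0]) cylinder(h = 26, r = 42);
}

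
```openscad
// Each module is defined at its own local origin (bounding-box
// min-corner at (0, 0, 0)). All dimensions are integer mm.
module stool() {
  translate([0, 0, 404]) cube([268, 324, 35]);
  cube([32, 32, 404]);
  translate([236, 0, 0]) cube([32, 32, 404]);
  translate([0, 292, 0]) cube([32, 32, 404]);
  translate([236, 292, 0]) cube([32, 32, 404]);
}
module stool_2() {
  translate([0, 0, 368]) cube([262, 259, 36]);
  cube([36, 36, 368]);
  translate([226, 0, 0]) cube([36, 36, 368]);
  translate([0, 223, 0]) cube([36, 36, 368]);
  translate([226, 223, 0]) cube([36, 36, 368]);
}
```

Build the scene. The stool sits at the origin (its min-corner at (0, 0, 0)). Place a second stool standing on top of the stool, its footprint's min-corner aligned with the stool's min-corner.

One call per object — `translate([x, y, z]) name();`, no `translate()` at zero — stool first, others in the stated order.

stool();
translate([0, 0, 439]) stool_2();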